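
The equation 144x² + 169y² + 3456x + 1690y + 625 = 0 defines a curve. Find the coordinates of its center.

(-12, -5)

Group the x- and y-terms: 144(x² + 24x) + 169(y² + 10y) = -625
Complete the square in x and y: 144(x + 12)² + 169(y + 5)² = -625 + 20736 + 4225 = 24336
Divide by 24336: (x + 12)²/169 + (y + 5)²/144 = 1
Ellipse with center (-12, -5).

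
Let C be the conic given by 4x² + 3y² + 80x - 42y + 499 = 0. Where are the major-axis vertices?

Group: 4(x² + 20x) + 3(y² - 14y) = -499
4(x + 10)² + 3(y - 7)² = -499 + 400 + 147 = 48
Divide through by 48 to get (x + 10)²/12 + (y - 7)²/16 = 1.
Ellipse, center (-10, 7), major axis vertical; a² = 16, b² = 12.
a = 4. Vertices at (h, k ± a).

(-10, 3) and (-10, 11)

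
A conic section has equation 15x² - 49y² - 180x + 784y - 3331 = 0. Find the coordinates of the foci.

(-2, 8) and (14, 8)

15(x² - 12x) -49(y² - 16y) = 3331
Complete the square in x and y: 15(x - 6)² -49(y - 8)² = 3331 + 540 - 3136 = 735
Dividing both sides by 735: (x - 6)²/49 - (y - 8)²/15 = 1
Hyperbola, center (6, 8), transverse axis horizontal; a² = 49, b² = 15.
c² = a² + b² = 49 + 15 = 64, so c = 8.
Foci lie on the horizontal axis through the center: (h ± c, k).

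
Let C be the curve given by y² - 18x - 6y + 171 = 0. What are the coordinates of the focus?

Only y is squared. Complete the square in y: (y - 3)² = 18(x - 9).
Vertex (9, 3); 4p = 18 so p = 9/2. Opens right.
Focus is p units from the vertex along the axis: (h + p, k).

(27/2, 3)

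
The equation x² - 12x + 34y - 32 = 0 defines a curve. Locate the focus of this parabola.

(6, -13/2)

Only x is squared. Complete the square in x: (x - 6)² = -34(y - 2).
Vertex (6, 2); 4p = -34 so p = -17/2. Opens down.
Focus is p units from the vertex along the axis: (h, k + p).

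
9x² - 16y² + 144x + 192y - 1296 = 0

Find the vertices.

9(x² + 16x) -16(y² - 12y) = 1296
Completing the square gives 9(x + 8)² -16(y - 6)² = 1296 + 576 - 576 = 1296.
Divide by 1296: (x + 8)²/144 - (y - 6)²/81 = 1
Hyperbola, center (-8, 6), transverse axis horizontal; a² = 144, b² = 81.
a = 12. Vertices at (h ± a, k).

(-20, 6) and (4, 6)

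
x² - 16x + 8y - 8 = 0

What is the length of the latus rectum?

Only x is squared. Complete the square in x: (x - 8)² = -8(y - 9).
Vertex (8, 9); 4p = -8 so p = -2. Opens down.
Latus rectum length = |4p| = 8.

8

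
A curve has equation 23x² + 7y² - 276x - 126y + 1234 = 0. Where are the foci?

Group: 23(x² - 12x) + 7(y² - 18y) = -1234
Completing the square gives 23(x - 6)² + 7(y - 9)² = -1234 + 828 + 567 = 161.
Divide through by 161 to get (x - 6)²/7 + (y - 9)²/23 = 1.
Ellipse, center (6, 9), major axis vertical; a² = 23, b² = 7.
c² = a² - b² = 23 - 7 = 16, so c = 4.
Foci lie on the vertical axis through the center: (h, k ± c).

(6, 5) and (6, 13)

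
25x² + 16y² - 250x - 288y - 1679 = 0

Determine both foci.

(5, 0) and (5, 18)

Rearranging, 25(x² - 10x) + 16(y² - 18y) = 1679.
25(x - 5)² + 16(y - 9)² = 1679 + 625 + 1296 = 3600
Divide by 3600: (x - 5)²/144 + (y - 9)²/225 = 1
Ellipse, center (5, 9), major axis vertical; a² = 225, b² = 144.
c² = a² - b² = 225 - 144 = 81, so c = 9.
Foci lie on the vertical axis through the center: (h, k ± c).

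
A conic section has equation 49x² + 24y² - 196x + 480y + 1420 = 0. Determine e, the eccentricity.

Group: 49(x² - 4x) + 24(y² + 20y) = -1420
Complete the square in x and y: 49(x - 2)² + 24(y + 10)² = -1420 + 196 + 2400 = 1176
Divide by 1176: (x - 2)²/24 + (y + 10)²/49 = 1
Ellipse, center (2, -10), major axis vertical; a² = 49, b² = 24.
c² = a² - b² = 25, so c = 5.
e = c/a = 5/7.

e = 5/7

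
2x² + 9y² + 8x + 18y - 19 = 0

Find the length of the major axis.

Rearranging, 2(x² + 4x) + 9(y² + 2y) = 19.
Completing the square gives 2(x + 2)² + 9(y + 1)² = 19 + 8 + 9 = 36.
Divide by 36: (x + 2)²/18 + (y + 1)²/4 = 1
Ellipse, center (-2, -1), major axis horizontal; a² = 18, b² = 4.
a² = 18 so a = 3√2; the major axis has length 2a = 6√2.

6√2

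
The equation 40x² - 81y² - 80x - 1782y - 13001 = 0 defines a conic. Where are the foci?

(-10, -11) and (12, -11)

Rearranging, 40(x² - 2x) -81(y² + 22y) = 13001.
Completing the square gives 40(x - 1)² -81(y + 11)² = 13001 + 40 - 9801 = 3240.
Divide through by 3240 to get (x - 1)²/81 - (y + 11)²/40 = 1.
Hyperbola, center (1, -11), transverse axis horizontal; a² = 81, b² = 40.
c² = a² + b² = 81 + 40 = 121, so c = 11.
Foci lie on the horizontal axis through the center: (h ± c, k).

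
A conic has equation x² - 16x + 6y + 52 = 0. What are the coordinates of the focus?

(8, 1/2)

Only x is squared. Complete the square in x: (x - 8)² = -6(y - 2).
Vertex (8, 2); 4p = -6 so p = -3/2. Opens down.
Focus is p units from the vertex along the axis: (h, k + p).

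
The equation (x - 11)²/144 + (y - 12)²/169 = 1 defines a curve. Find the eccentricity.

e = 5/13

Center (11, 12). The larger denominator 169 sits under the y-term, so the major axis is vertical; a² = 169, b² = 144.
c² = a² - b² = 25, so c = 5.
e = c/a = 5/13.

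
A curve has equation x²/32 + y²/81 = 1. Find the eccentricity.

Center (0, 0). The larger denominator 81 sits under the y-term, so the major axis is vertical; a² = 81, b² = 32.
c² = a² - b² = 49, so c = 7.
e = c/a = 7/9.

e = 7/9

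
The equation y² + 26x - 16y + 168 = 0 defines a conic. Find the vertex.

Only y is squared. Complete the square in y: (y - 8)² = -26(x + 4).
Vertex (-4, 8); 4p = -26 so p = -13/2. Opens left.

(-4, 8)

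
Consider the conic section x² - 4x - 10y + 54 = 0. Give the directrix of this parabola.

y = 5/2

Only x is squared. Complete the square in x: (x - 2)² = 10(y - 5).
Vertex (2, 5); 4p = 10 so p = 5/2. Opens up.
Directrix is the horizontal line y = k − p = 5 − (5/2) = 5/2.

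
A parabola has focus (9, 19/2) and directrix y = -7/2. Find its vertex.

(9, 3)

The vertex is the midpoint between the focus and the directrix along the axis of symmetry.
Axis is vertical (directrix is horizontal). Vertex y-coordinate = (19/2 + (-7/2))/2 = 3; x-coordinate = 9.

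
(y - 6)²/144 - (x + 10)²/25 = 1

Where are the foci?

(-10, -7) and (-10, 19)

Center (-10, 6). The positive term is the y-term, so the transverse axis is vertical; a² = 144, b² = 25.
c² = a² + b² = 144 + 25 = 169, so c = 13.
Foci lie on the vertical axis through the center: (h, k ± c).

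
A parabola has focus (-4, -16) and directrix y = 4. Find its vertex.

The vertex is the midpoint between the focus and the directrix along the axis of symmetry.
Axis is vertical (directrix is horizontal). Vertex y-coordinate = (-16 + 4)/2 = -6; x-coordinate = -4.

(-4, -6)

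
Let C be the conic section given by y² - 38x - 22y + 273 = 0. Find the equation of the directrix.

x = -11/2

Only y is squared. Complete the square in y: (y - 11)² = 38(x - 4).
Vertex (4, 11); 4p = 38 so p = 19/2. Opens right.
Directrix is the vertical line x = h − p = 4 − (19/2) = -11/2.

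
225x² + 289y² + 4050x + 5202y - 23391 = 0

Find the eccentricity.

Group the x- and y-terms: 225(x² + 18x) + 289(y² + 18y) = 23391
Completing the square gives 225(x + 9)² + 289(y + 9)² = 23391 + 18225 + 23409 = 65025.
Divide through by 65025 to get (x + 9)²/289 + (y + 9)²/225 = 1.
Ellipse, center (-9, -9), major axis horizontal; a² = 289, b² = 225.
c² = a² - b² = 64, so c = 8.
e = c/a = 8/17.

e = 8/17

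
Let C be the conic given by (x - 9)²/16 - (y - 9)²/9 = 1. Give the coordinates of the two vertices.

Center (9, 9). The positive term is the x-term, so the transverse axis is horizontal; a² = 16, b² = 9.
a = 4. Vertices at (h ± a, k).

(5, 9) and (13, 9)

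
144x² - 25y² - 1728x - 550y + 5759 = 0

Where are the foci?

(6, -24) and (6, 2)

144(x² - 12x) -25(y² + 22y) = -5759
Complete the square: 144(x - 6)² -25(y + 11)² = -5759 + 5184 - 3025 = -3600
Divide by -3600: (y + 11)²/144 - (x - 6)²/25 = 1
Hyperbola, center (6, -11), transverse axis vertical; a² = 144, b² = 25.
c² = a² + b² = 144 + 25 = 169, so c = 13.
Foci lie on the vertical axis through the center: (h, k ± c).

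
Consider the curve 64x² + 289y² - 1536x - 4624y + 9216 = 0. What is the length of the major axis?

Rearranging, 64(x² - 24x) + 289(y² - 16y) = -9216.
Completing the square gives 64(x - 12)² + 289(y - 8)² = -9216 + 9216 + 18496 = 18496.
Divide by 18496: (x - 12)²/289 + (y - 8)²/64 = 1
Ellipse, center (12, 8), major axis horizontal; a² = 289, b² = 64.
a² = 289 so a = 17; the major axis has length 2a = 34.

34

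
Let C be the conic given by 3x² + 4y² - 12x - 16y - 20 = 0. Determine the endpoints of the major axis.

(-2, 2) and (6, 2)

Group the x- and y-terms: 3(x² - 4x) + 4(y² - 4y) = 20
Complete the square: 3(x - 2)² + 4(y - 2)² = 20 + 12 + 16 = 48
Divide by 48: (x - 2)²/16 + (y - 2)²/12 = 1
Ellipse, center (2, 2), major axis horizontal; a² = 16, b² = 12.
a = 4. Vertices at (h ± a, k).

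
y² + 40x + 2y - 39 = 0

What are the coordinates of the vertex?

Only y is squared. Complete the square in y: (y + 1)² = -40(x - 1).
Vertex (1, -1); 4p = -40 so p = -10. Opens left.

(1, -1)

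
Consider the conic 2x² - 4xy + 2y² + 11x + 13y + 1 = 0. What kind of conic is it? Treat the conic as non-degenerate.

parabola

A = 2, B = -4, C = 2.
Discriminant B² − 4AC = (-4)² − 4·2·2 = 0.
B² − 4AC = 0 ⇒ parabola.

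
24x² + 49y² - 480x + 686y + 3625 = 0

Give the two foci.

24(x² - 20x) + 49(y² + 14y) = -3625
Complete the square: 24(x - 10)² + 49(y + 7)² = -3625 + 2400 + 2401 = 1176
Divide by 1176: (x - 10)²/49 + (y + 7)²/24 = 1
Ellipse, center (10, -7), major axis horizontal; a² = 49, b² = 24.
c² = a² - b² = 49 - 24 = 25, so c = 5.
Foci lie on the horizontal axis through the center: (h ± c, k).

(5, -7) and (15, -7)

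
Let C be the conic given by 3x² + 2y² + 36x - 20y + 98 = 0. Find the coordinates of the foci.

(-6, 5 - √10) and (-6, 5 + √10)

3(x² + 12x) + 2(y² - 10y) = -98
Complete the square in x and y: 3(x + 6)² + 2(y - 5)² = -98 + 108 + 50 = 60
Divide through by 60 to get (x + 6)²/20 + (y - 5)²/30 = 1.
Ellipse, center (-6, 5), major axis vertical; a² = 30, b² = 20.
c² = a² - b² = 30 - 20 = 10, so c = √10.
Foci lie on the vertical axis through the center: (h, k ± c).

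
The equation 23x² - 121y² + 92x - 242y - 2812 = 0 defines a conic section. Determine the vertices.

(-13, -1) and (9, -1)

Group the x- and y-terms: 23(x² + 4x) -121(y² + 2y) = 2812
Complete the square: 23(x + 2)² -121(y + 1)² = 2812 + 92 - 121 = 2783
Dividing both sides by 2783: (x + 2)²/121 - (y + 1)²/23 = 1
Hyperbola, center (-2, -1), transverse axis horizontal; a² = 121, b² = 23.
a = 11. Vertices at (h ± a, k).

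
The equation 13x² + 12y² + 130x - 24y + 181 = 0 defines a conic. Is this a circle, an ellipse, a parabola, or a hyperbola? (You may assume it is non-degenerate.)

No xy term. Coefficients of x² and y² are A = 13, C = 12.
A and C have the same sign but A ≠ C ⇒ ellipse.

ellipse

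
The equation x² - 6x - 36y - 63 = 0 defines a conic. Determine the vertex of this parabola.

(3, -2)

Only x is squared. Complete the square in x: (x - 3)² = 36(y + 2).
Vertex (3, -2); 4p = 36 so p = 9. Opens up.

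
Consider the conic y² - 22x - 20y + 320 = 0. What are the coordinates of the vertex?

Only y is squared. Complete the square in y: (y - 10)² = 22(x - 10).
Vertex (10, 10); 4p = 22 so p = 11/2. Opens right.

(10, 10)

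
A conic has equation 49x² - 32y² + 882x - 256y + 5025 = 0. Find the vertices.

(-9, -11) and (-9, 3)

49(x² + 18x) -32(y² + 8y) = -5025
49(x + 9)² -32(y + 4)² = -5025 + 3969 - 512 = -1568
Divide by -1568: (y + 4)²/49 - (x + 9)²/32 = 1
Hyperbola, center (-9, -4), transverse axis vertical; a² = 49, b² = 32.
a = 7. Vertices at (h, k ± a).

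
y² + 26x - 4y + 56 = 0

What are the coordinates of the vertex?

Only y is squared. Complete the square in y: (y - 2)² = -26(x + 2).
Vertex (-2, 2); 4p = -26 so p = -13/2. Opens left.

(-2, 2)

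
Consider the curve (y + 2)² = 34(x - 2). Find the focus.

(21/2, -2)

Vertex (2, -2); 4p = 34 so p = 17/2. Opens right.
Focus is p units from the vertex along the axis: (h + p, k).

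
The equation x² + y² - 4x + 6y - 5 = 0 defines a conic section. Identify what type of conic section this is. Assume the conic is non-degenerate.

circle

No xy term. Coefficients of x² and y² are A = 1, C = 1.
A = C (same sign) ⇒ circle.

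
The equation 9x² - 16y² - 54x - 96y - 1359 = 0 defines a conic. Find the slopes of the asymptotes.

Collect terms: 9(x² - 6x) -16(y² + 6y) = 1359
Completing the square gives 9(x - 3)² -16(y + 3)² = 1359 + 81 - 144 = 1296.
Divide by 1296: (x - 3)²/144 - (y + 3)²/81 = 1
Hyperbola, center (3, -3), transverse axis horizontal; a² = 144, b² = 81.
For a horizontal hyperbola the asymptotes have slope ±b/a.
Here that is ±9/12 = ±3/4.

3/4 and -3/4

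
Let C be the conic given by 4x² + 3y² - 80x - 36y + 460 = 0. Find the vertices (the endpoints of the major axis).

Group the x- and y-terms: 4(x² - 20x) + 3(y² - 12y) = -460
Completing the square gives 4(x - 10)² + 3(y - 6)² = -460 + 400 + 108 = 48.
Divide through by 48 to get (x - 10)²/12 + (y - 6)²/16 = 1.
Ellipse, center (10, 6), major axis vertical; a² = 16, b² = 12.
a = 4. Vertices at (h, k ± a).

(10, 2) and (10, 10)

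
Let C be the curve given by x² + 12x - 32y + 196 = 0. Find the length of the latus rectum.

32

Only x is squared. Complete the square in x: (x + 6)² = 32(y - 5).
Vertex (-6, 5); 4p = 32 so p = 8. Opens up.
Latus rectum length = |4p| = 32.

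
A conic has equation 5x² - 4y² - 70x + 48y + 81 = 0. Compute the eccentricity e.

Rearranging, 5(x² - 14x) -4(y² - 12y) = -81.
Complete the square in x and y: 5(x - 7)² -4(y - 6)² = -81 + 245 - 144 = 20
Dividing both sides by 20: (x - 7)²/4 - (y - 6)²/5 = 1
Hyperbola, center (7, 6), transverse axis horizontal; a² = 4, b² = 5.
c² = a² + b² = 9, so c = 3.
e = c/a = 3/2.

e = 3/2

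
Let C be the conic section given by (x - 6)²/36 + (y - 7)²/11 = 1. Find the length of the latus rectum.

11/3

Center (6, 7). The larger denominator 36 sits under the x-term, so the major axis is horizontal; a² = 36, b² = 11.
Latus rectum length = 2b²/a = 2·11/6 = 11/3.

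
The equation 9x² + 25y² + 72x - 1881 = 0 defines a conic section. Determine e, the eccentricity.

Rearranging, 9(x² + 8x) + 25y² = 1881.
9(x + 4)² + 25y² = 1881 + 144 + 0 = 2025
Dividing both sides by 2025: (x + 4)²/225 + y²/81 = 1
Ellipse, center (-4, 0), major axis horizontal; a² = 225, b² = 81.
c² = a² - b² = 144, so c = 12.
e = c/a = 12/15 = 4/5.

e = 4/5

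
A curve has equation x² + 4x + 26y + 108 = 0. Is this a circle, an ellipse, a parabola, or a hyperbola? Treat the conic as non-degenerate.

parabola

No xy term. Coefficients of x² and y² are A = 1, C = 0.
Exactly one squared variable ⇒ parabola.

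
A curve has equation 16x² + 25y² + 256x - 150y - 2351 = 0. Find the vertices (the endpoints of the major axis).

(-23, 3) and (7, 3)

Group the x- and y-terms: 16(x² + 16x) + 25(y² - 6y) = 2351
16(x + 8)² + 25(y - 3)² = 2351 + 1024 + 225 = 3600
Dividing both sides by 3600: (x + 8)²/225 + (y - 3)²/144 = 1
Ellipse, center (-8, 3), major axis horizontal; a² = 225, b² = 144.
a = 15. Vertices at (h ± a, k).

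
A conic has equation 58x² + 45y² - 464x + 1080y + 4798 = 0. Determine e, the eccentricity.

Group the x- and y-terms: 58(x² - 8x) + 45(y² + 24y) = -4798
Complete the square: 58(x - 4)² + 45(y + 12)² = -4798 + 928 + 6480 = 2610
Divide through by 2610 to get (x - 4)²/45 + (y + 12)²/58 = 1.
Ellipse, center (4, -12), major axis vertical; a² = 58, b² = 45.
c² = a² - b² = 13, so c = √13.
e = c/a = √13/√58 = √754/58.

e = √754/58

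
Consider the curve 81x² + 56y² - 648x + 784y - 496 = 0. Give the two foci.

(4, -12) and (4, -2)

Group the x- and y-terms: 81(x² - 8x) + 56(y² + 14y) = 496
Complete the square in x and y: 81(x - 4)² + 56(y + 7)² = 496 + 1296 + 2744 = 4536
Dividing both sides by 4536: (x - 4)²/56 + (y + 7)²/81 = 1
Ellipse, center (4, -7), major axis vertical; a² = 81, b² = 56.
c² = a² - b² = 81 - 56 = 25, so c = 5.
Foci lie on the vertical axis through the center: (h, k ± c).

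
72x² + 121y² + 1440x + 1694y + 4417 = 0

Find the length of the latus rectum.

144/11

Group: 72(x² + 20x) + 121(y² + 14y) = -4417
72(x + 10)² + 121(y + 7)² = -4417 + 7200 + 5929 = 8712
Divide by 8712: (x + 10)²/121 + (y + 7)²/72 = 1
Ellipse, center (-10, -7), major axis horizontal; a² = 121, b² = 72.
Latus rectum length = 2b²/a = 2·72/11 = 144/11.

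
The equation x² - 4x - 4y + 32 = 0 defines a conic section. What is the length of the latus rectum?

Only x is squared. Complete the square in x: (x - 2)² = 4(y - 7).
Vertex (2, 7); 4p = 4 so p = 1. Opens up.
Latus rectum length = |4p| = 4.

4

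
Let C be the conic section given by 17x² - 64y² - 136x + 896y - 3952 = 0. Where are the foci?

Group the x- and y-terms: 17(x² - 8x) -64(y² - 14y) = 3952
Complete the square: 17(x - 4)² -64(y - 7)² = 3952 + 272 - 3136 = 1088
Divide through by 1088 to get (x - 4)²/64 - (y - 7)²/17 = 1.
Hyperbola, center (4, 7), transverse axis horizontal; a² = 64, b² = 17.
c² = a² + b² = 64 + 17 = 81, so c = 9.
Foci lie on the horizontal axis through the center: (h ± c, k).

(-5, 7) and (13, 7)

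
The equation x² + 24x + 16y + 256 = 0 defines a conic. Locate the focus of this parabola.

Only x is squared. Complete the square in x: (x + 12)² = -16(y + 7).
Vertex (-12, -7); 4p = -16 so p = -4. Opens down.
Focus is p units from the vertex along the axis: (h, k + p).

(-12, -11)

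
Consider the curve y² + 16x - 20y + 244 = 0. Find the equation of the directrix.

Only y is squared. Complete the square in y: (y - 10)² = -16(x + 9).
Vertex (-9, 10); 4p = -16 so p = -4. Opens left.
Directrix is the vertical line x = h − p = -9 − (-4) = -5.

x = -5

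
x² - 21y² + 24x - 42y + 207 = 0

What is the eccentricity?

e = √22

(x² + 24x) -21(y² + 2y) = -207
Complete the square: (x + 12)² -21(y + 1)² = -207 + 144 - 21 = -84
Divide through by -84 to get (y + 1)²/4 - (x + 12)²/84 = 1.
Hyperbola, center (-12, -1), transverse axis vertical; a² = 4, b² = 84.
c² = a² + b² = 88, so c = 2√22.
e = c/a = 2√22/2 = √22.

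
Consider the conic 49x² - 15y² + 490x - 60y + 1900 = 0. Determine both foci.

49(x² + 10x) -15(y² + 4y) = -1900
49(x + 5)² -15(y + 2)² = -1900 + 1225 - 60 = -735
Divide by -735: (y + 2)²/49 - (x + 5)²/15 = 1
Hyperbola, center (-5, -2), transverse axis vertical; a² = 49, b² = 15.
c² = a² + b² = 49 + 15 = 64, so c = 8.
Foci lie on the vertical axis through the center: (h, k ± c).

(-5, -10) and (-5, 6)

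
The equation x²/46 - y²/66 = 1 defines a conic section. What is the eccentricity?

Center (0, 0). The positive term is the x-term, so the transverse axis is horizontal; a² = 46, b² = 66.
c² = a² + b² = 112, so c = 4√7.
e = c/a = 4√7/√46 = 2√322/23.

e = 2√322/23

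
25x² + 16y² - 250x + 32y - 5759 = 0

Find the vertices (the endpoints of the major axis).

Group the x- and y-terms: 25(x² - 10x) + 16(y² + 2y) = 5759
25(x - 5)² + 16(y + 1)² = 5759 + 625 + 16 = 6400
Divide by 6400: (x - 5)²/256 + (y + 1)²/400 = 1
Ellipse, center (5, -1), major axis vertical; a² = 400, b² = 256.
a = 20. Vertices at (h, k ± a).

(5, -21) and (5, 19)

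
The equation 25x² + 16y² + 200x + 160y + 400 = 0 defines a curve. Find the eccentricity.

25(x² + 8x) + 16(y² + 10y) = -400
Completing the square gives 25(x + 4)² + 16(y + 5)² = -400 + 400 + 400 = 400.
Divide through by 400 to get (x + 4)²/16 + (y + 5)²/25 = 1.
Ellipse, center (-4, -5), major axis vertical; a² = 25, b² = 16.
c² = a² - b² = 9, so c = 3.
e = c/a = 3/5.

e = 3/5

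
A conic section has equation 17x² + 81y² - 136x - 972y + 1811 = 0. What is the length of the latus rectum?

34/9

Group the x- and y-terms: 17(x² - 8x) + 81(y² - 12y) = -1811
17(x - 4)² + 81(y - 6)² = -1811 + 272 + 2916 = 1377
Divide through by 1377 to get (x - 4)²/81 + (y - 6)²/17 = 1.
Ellipse, center (4, 6), major axis horizontal; a² = 81, b² = 17.
Latus rectum length = 2b²/a = 2·17/9 = 34/9.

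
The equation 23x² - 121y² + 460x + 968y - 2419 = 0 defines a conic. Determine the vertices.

Group the x- and y-terms: 23(x² + 20x) -121(y² - 8y) = 2419
Completing the square gives 23(x + 10)² -121(y - 4)² = 2419 + 2300 - 1936 = 2783.
Divide through by 2783 to get (x + 10)²/121 - (y - 4)²/23 = 1.
Hyperbola, center (-10, 4), transverse axis horizontal; a² = 121, b² = 23.
a = 11. Vertices at (h ± a, k).

(-21, 4) and (1, 4)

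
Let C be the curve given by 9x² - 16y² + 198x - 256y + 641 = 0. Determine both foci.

Group the x- and y-terms: 9(x² + 22x) -16(y² + 16y) = -641
9(x + 11)² -16(y + 8)² = -641 + 1089 - 1024 = -576
Dividing both sides by -576: (y + 8)²/36 - (x + 11)²/64 = 1
Hyperbola, center (-11, -8), transverse axis vertical; a² = 36, b² = 64.
c² = a² + b² = 36 + 64 = 100, so c = 10.
Foci lie on the vertical axis through the center: (h, k ± c).

(-11, -18) and (-11, 2)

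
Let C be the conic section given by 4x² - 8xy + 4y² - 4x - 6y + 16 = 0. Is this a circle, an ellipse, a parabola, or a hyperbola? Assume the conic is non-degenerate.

A = 4, B = -8, C = 4.
Discriminant B² − 4AC = (-8)² − 4·4·4 = 0.
B² − 4AC = 0 ⇒ parabola.

parabola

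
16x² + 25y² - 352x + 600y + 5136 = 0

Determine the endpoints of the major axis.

(6, -12) and (16, -12)

Rearranging, 16(x² - 22x) + 25(y² + 24y) = -5136.
Complete the square: 16(x - 11)² + 25(y + 12)² = -5136 + 1936 + 3600 = 400
Dividing both sides by 400: (x - 11)²/25 + (y + 12)²/16 = 1
Ellipse, center (11, -12), major axis horizontal; a² = 25, b² = 16.
a = 5. Vertices at (h ± a, k).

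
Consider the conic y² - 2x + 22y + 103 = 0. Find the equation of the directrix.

Only y is squared. Complete the square in y: (y + 11)² = 2(x + 9).
Vertex (-9, -11); 4p = 2 so p = 1/2. Opens right.
Directrix is the vertical line x = h − p = -9 − (1/2) = -19/2.

x = -19/2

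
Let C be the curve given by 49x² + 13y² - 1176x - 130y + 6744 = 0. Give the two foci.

(12, -1) and (12, 11)

Rearranging, 49(x² - 24x) + 13(y² - 10y) = -6744.
Completing the square gives 49(x - 12)² + 13(y - 5)² = -6744 + 7056 + 325 = 637.
Divide by 637: (x - 12)²/13 + (y - 5)²/49 = 1
Ellipse, center (12, 5), major axis vertical; a² = 49, b² = 13.
c² = a² - b² = 49 - 13 = 36, so c = 6.
Foci lie on the vertical axis through the center: (h, k ± c).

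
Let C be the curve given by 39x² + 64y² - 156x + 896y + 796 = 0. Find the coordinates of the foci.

Rearranging, 39(x² - 4x) + 64(y² + 14y) = -796.
Completing the square gives 39(x - 2)² + 64(y + 7)² = -796 + 156 + 3136 = 2496.
Dividing both sides by 2496: (x - 2)²/64 + (y + 7)²/39 = 1
Ellipse, center (2, -7), major axis horizontal; a² = 64, b² = 39.
c² = a² - b² = 64 - 39 = 25, so c = 5.
Foci lie on the horizontal axis through the center: (h ± c, k).

(-3, -7) and (7, -7)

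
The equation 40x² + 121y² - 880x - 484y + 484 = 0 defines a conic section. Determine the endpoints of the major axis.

Group: 40(x² - 22x) + 121(y² - 4y) = -484
Complete the square: 40(x - 11)² + 121(y - 2)² = -484 + 4840 + 484 = 4840
Divide through by 4840 to get (x - 11)²/121 + (y - 2)²/40 = 1.
Ellipse, center (11, 2), major axis horizontal; a² = 121, b² = 40.
a = 11. Vertices at (h ± a, k).

(0, 2) and (22, 2)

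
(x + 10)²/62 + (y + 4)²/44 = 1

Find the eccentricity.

e = 3√31/31

Center (-10, -4). The larger denominator 62 sits under the x-term, so the major axis is horizontal; a² = 62, b² = 44.
c² = a² - b² = 18, so c = 3√2.
e = c/a = 3√2/√62 = 3√31/31.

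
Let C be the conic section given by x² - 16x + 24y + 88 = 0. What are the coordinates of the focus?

(8, -7)

Only x is squared. Complete the square in x: (x - 8)² = -24(y + 1).
Vertex (8, -1); 4p = -24 so p = -6. Opens down.
Focus is p units from the vertex along the axis: (h, k + p).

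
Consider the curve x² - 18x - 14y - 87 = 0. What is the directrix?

y = -31/2

Only x is squared. Complete the square in x: (x - 9)² = 14(y + 12).
Vertex (9, -12); 4p = 14 so p = 7/2. Opens up.
Directrix is the horizontal line y = k − p = -12 − (7/2) = -31/2.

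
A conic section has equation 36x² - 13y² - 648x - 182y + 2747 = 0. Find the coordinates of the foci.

Group the x- and y-terms: 36(x² - 18x) -13(y² + 14y) = -2747
36(x - 9)² -13(y + 7)² = -2747 + 2916 - 637 = -468
Divide through by -468 to get (y + 7)²/36 - (x - 9)²/13 = 1.
Hyperbola, center (9, -7), transverse axis vertical; a² = 36, b² = 13.
c² = a² + b² = 36 + 13 = 49, so c = 7.
Foci lie on the vertical axis through the center: (h, k ± c).

(9, -14) and (9, 0)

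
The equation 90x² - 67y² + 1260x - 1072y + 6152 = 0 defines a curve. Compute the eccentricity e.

Rearranging, 90(x² + 14x) -67(y² + 16y) = -6152.
Completing the square gives 90(x + 7)² -67(y + 8)² = -6152 + 4410 - 4288 = -6030.
Divide through by -6030 to get (y + 8)²/90 - (x + 7)²/67 = 1.
Hyperbola, center (-7, -8), transverse axis vertical; a² = 90, b² = 67.
c² = a² + b² = 157, so c = √157.
e = c/a = √157/3√10 = √1570/30.

e = √1570/30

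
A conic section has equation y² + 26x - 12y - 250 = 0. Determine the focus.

Only y is squared. Complete the square in y: (y - 6)² = -26(x - 11).
Vertex (11, 6); 4p = -26 so p = -13/2. Opens left.
Focus is p units from the vertex along the axis: (h + p, k).

(9/2, 6)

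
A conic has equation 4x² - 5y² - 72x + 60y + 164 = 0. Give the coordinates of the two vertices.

Group: 4(x² - 18x) -5(y² - 12y) = -164
4(x - 9)² -5(y - 6)² = -164 + 324 - 180 = -20
Divide by -20: (y - 6)²/4 - (x - 9)²/5 = 1
Hyperbola, center (9, 6), transverse axis vertical; a² = 4, b² = 5.
a = 2. Vertices at (h, k ± a).

(9, 4) and (9, 8)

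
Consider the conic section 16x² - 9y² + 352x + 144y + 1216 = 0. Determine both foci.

16(x² + 22x) -9(y² - 16y) = -1216
Complete the square in x and y: 16(x + 11)² -9(y - 8)² = -1216 + 1936 - 576 = 144
Divide by 144: (x + 11)²/9 - (y - 8)²/16 = 1
Hyperbola, center (-11, 8), transverse axis horizontal; a² = 9, b² = 16.
c² = a² + b² = 9 + 16 = 25, so c = 5.
Foci lie on the horizontal axis through the center: (h ± c, k).

(-16, 8) and (-6, 8)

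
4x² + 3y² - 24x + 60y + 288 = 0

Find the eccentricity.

Group the x- and y-terms: 4(x² - 6x) + 3(y² + 20y) = -288
Complete the square in x and y: 4(x - 3)² + 3(y + 10)² = -288 + 36 + 300 = 48
Divide through by 48 to get (x - 3)²/12 + (y + 10)²/16 = 1.
Ellipse, center (3, -10), major axis vertical; a² = 16, b² = 12.
c² = a² - b² = 4, so c = 2.
e = c/a = 2/4 = 1/2.

e = 1/2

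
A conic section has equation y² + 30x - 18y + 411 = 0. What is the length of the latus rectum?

30

Only y is squared. Complete the square in y: (y - 9)² = -30(x + 11).
Vertex (-11, 9); 4p = -30 so p = -15/2. Opens left.
Latus rectum length = |4p| = 30.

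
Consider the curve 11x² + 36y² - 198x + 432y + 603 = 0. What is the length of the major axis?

Group the x- and y-terms: 11(x² - 18x) + 36(y² + 12y) = -603
Complete the square: 11(x - 9)² + 36(y + 6)² = -603 + 891 + 1296 = 1584
Divide by 1584: (x - 9)²/144 + (y + 6)²/44 = 1
Ellipse, center (9, -6), major axis horizontal; a² = 144, b² = 44.
a² = 144 so a = 12; the major axis has length 2a = 24.

24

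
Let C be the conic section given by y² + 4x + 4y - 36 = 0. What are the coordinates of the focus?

(9, -2)

Only y is squared. Complete the square in y: (y + 2)² = -4(x - 10).
Vertex (10, -2); 4p = -4 so p = -1. Opens left.
Focus is p units from the vertex along the axis: (h + p, k).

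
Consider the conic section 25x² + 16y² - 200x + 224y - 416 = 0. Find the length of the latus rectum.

Group: 25(x² - 8x) + 16(y² + 14y) = 416
25(x - 4)² + 16(y + 7)² = 416 + 400 + 784 = 1600
Dividing both sides by 1600: (x - 4)²/64 + (y + 7)²/100 = 1
Ellipse, center (4, -7), major axis vertical; a² = 100, b² = 64.
Latus rectum length = 2b²/a = 2·64/10 = 64/5.

64/5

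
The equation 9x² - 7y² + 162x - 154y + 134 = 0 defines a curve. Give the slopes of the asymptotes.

Group the x- and y-terms: 9(x² + 18x) -7(y² + 22y) = -134
9(x + 9)² -7(y + 11)² = -134 + 729 - 847 = -252
Divide by -252: (y + 11)²/36 - (x + 9)²/28 = 1
Hyperbola, center (-9, -11), transverse axis vertical; a² = 36, b² = 28.
For a vertical hyperbola the asymptotes have slope ±a/b.
Here that is ±6/2√7 = ±3√7/7.

3√7/7 and -3√7/7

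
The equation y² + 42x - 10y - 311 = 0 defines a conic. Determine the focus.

Only y is squared. Complete the square in y: (y - 5)² = -42(x - 8).
Vertex (8, 5); 4p = -42 so p = -21/2. Opens left.
Focus is p units from the vertex along the axis: (h + p, k).

(-5/2, 5)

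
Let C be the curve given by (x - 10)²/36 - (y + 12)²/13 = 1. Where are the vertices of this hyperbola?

Center (10, -12). The positive term is the x-term, so the transverse axis is horizontal; a² = 36, b² = 13.
a = 6. Vertices at (h ± a, k).

(4, -12) and (16, -12)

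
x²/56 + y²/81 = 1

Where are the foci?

Center (0, 0). The larger denominator 81 sits under the y-term, so the major axis is vertical; a² = 81, b² = 56.
c² = a² - b² = 81 - 56 = 25, so c = 5.
Foci lie on the vertical axis through the center: (h, k ± c).

(0, -5) and (0, 5)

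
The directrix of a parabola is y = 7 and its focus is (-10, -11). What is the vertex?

(-10, -2)

The vertex is the midpoint between the focus and the directrix along the axis of symmetry.
Axis is vertical (directrix is horizontal). Vertex y-coordinate = (-11 + 7)/2 = -2; x-coordinate = -10.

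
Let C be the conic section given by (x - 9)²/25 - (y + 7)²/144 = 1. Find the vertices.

Center (9, -7). The positive term is the x-term, so the transverse axis is horizontal; a² = 25, b² = 144.
a = 5. Vertices at (h ± a, k).

(4, -7) and (14, -7)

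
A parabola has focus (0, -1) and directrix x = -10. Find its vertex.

(-5, -1)

The vertex is the midpoint between the focus and the directrix along the axis of symmetry.
Axis is horizontal (directrix is vertical). Vertex x-coordinate = (0 + (-10))/2 = -5; y-coordinate = -1.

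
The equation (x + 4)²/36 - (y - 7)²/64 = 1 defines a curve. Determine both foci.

(-14, 7) and (6, 7)

Center (-4, 7). The positive term is the x-term, so the transverse axis is horizontal; a² = 36, b² = 64.
c² = a² + b² = 36 + 64 = 100, so c = 10.
Foci lie on the horizontal axis through the center: (h ± c, k).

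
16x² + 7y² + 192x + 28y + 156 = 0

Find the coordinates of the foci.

(-6, -8) and (-6, 4)

16(x² + 12x) + 7(y² + 4y) = -156
16(x + 6)² + 7(y + 2)² = -156 + 576 + 28 = 448
Divide by 448: (x + 6)²/28 + (y + 2)²/64 = 1
Ellipse, center (-6, -2), major axis vertical; a² = 64, b² = 28.
c² = a² - b² = 64 - 28 = 36, so c = 6.
Foci lie on the vertical axis through the center: (h, k ± c).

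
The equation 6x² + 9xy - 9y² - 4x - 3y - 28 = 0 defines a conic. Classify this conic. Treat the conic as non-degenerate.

hyperbola

A = 6, B = 9, C = -9.
Discriminant B² − 4AC = 9² − 4·6·(-9) = 297.
B² − 4AC > 0 ⇒ hyperbola.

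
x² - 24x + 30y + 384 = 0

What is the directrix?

y = -1/2

Only x is squared. Complete the square in x: (x - 12)² = -30(y + 8).
Vertex (12, -8); 4p = -30 so p = -15/2. Opens down.
Directrix is the horizontal line y = k − p = -8 − (-15/2) = -1/2.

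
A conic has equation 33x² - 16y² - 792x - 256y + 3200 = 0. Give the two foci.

(5, -8) and (19, -8)

Group: 33(x² - 24x) -16(y² + 16y) = -3200
Complete the square: 33(x - 12)² -16(y + 8)² = -3200 + 4752 - 1024 = 528
Dividing both sides by 528: (x - 12)²/16 - (y + 8)²/33 = 1
Hyperbola, center (12, -8), transverse axis horizontal; a² = 16, b² = 33.
c² = a² + b² = 16 + 33 = 49, so c = 7.
Foci lie on the horizontal axis through the center: (h ± c, k).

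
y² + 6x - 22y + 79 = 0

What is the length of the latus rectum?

6

Only y is squared. Complete the square in y: (y - 11)² = -6(x - 7).
Vertex (7, 11); 4p = -6 so p = -3/2. Opens left.
Latus rectum length = |4p| = 6.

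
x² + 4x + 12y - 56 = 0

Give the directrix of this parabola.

Only x is squared. Complete the square in x: (x + 2)² = -12(y - 5).
Vertex (-2, 5); 4p = -12 so p = -3. Opens down.
Directrix is the horizontal line y = k − p = 5 − (-3) = 8.

y = 8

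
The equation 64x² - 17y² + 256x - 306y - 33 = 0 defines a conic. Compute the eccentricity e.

Rearranging, 64(x² + 4x) -17(y² + 18y) = 33.
Completing the square gives 64(x + 2)² -17(y + 9)² = 33 + 256 - 1377 = -1088.
Dividing both sides by -1088: (y + 9)²/64 - (x + 2)²/17 = 1
Hyperbola, center (-2, -9), transverse axis vertical; a² = 64, b² = 17.
c² = a² + b² = 81, so c = 9.
e = c/a = 9/8.

e = 9/8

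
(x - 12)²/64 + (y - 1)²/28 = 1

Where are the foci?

(6, 1) and (18, 1)

Center (12, 1). The larger denominator 64 sits under the x-term, so the major axis is horizontal; a² = 64, b² = 28.
c² = a² - b² = 64 - 28 = 36, so c = 6.
Foci lie on the horizontal axis through the center: (h ± c, k).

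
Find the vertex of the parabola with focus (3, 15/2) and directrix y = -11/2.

The vertex is the midpoint between the focus and the directrix along the axis of symmetry.
Axis is vertical (directrix is horizontal). Vertex y-coordinate = (15/2 + (-11/2))/2 = 1; x-coordinate = 3.

(3, 1)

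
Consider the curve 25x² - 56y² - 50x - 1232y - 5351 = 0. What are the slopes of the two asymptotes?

25(x² - 2x) -56(y² + 22y) = 5351
25(x - 1)² -56(y + 11)² = 5351 + 25 - 6776 = -1400
Divide through by -1400 to get (y + 11)²/25 - (x - 1)²/56 = 1.
Hyperbola, center (1, -11), transverse axis vertical; a² = 25, b² = 56.
For a vertical hyperbola the asymptotes have slope ±a/b.
Here that is ±5/2√14 = ±5√14/28.

5√14/28 and -5√14/28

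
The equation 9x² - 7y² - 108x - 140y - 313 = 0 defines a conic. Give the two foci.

(6, -14) and (6, -6)

9(x² - 12x) -7(y² + 20y) = 313
Completing the square gives 9(x - 6)² -7(y + 10)² = 313 + 324 - 700 = -63.
Divide by -63: (y + 10)²/9 - (x - 6)²/7 = 1
Hyperbola, center (6, -10), transverse axis vertical; a² = 9, b² = 7.
c² = a² + b² = 9 + 7 = 16, so c = 4.
Foci lie on the vertical axis through the center: (h, k ± c).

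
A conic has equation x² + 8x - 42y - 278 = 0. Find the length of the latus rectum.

Only x is squared. Complete the square in x: (x + 4)² = 42(y + 7).
Vertex (-4, -7); 4p = 42 so p = 21/2. Opens up.
Latus rectum length = |4p| = 42.

42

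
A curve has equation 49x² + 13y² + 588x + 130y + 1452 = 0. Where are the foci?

(-6, -11) and (-6, 1)

Group the x- and y-terms: 49(x² + 12x) + 13(y² + 10y) = -1452
49(x + 6)² + 13(y + 5)² = -1452 + 1764 + 325 = 637
Dividing both sides by 637: (x + 6)²/13 + (y + 5)²/49 = 1
Ellipse, center (-6, -5), major axis vertical; a² = 49, b² = 13.
c² = a² - b² = 49 - 13 = 36, so c = 6.
Foci lie on the vertical axis through the center: (h, k ± c).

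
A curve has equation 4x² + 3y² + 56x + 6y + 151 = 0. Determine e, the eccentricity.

4(x² + 14x) + 3(y² + 2y) = -151
Completing the square gives 4(x + 7)² + 3(y + 1)² = -151 + 196 + 3 = 48.
Divide through by 48 to get (x + 7)²/12 + (y + 1)²/16 = 1.
Ellipse, center (-7, -1), major axis vertical; a² = 16, b² = 12.
c² = a² - b² = 4, so c = 2.
e = c/a = 2/4 = 1/2.

e = 1/2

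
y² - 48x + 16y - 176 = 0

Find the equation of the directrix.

Only y is squared. Complete the square in y: (y + 8)² = 48(x + 5).
Vertex (-5, -8); 4p = 48 so p = 12. Opens right.
Directrix is the vertical line x = h − p = -5 − (12) = -17.

x = -17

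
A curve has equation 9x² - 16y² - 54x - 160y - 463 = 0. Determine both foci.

(-2, -5) and (8, -5)

Group the x- and y-terms: 9(x² - 6x) -16(y² + 10y) = 463
Complete the square in x and y: 9(x - 3)² -16(y + 5)² = 463 + 81 - 400 = 144
Dividing both sides by 144: (x - 3)²/16 - (y + 5)²/9 = 1
Hyperbola, center (3, -5), transverse axis horizontal; a² = 16, b² = 9.
c² = a² + b² = 16 + 9 = 25, so c = 5.
Foci lie on the horizontal axis through the center: (h ± c, k).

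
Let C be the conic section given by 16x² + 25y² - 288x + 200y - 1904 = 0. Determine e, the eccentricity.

16(x² - 18x) + 25(y² + 8y) = 1904
Completing the square gives 16(x - 9)² + 25(y + 4)² = 1904 + 1296 + 400 = 3600.
Divide through by 3600 to get (x - 9)²/225 + (y + 4)²/144 = 1.
Ellipse, center (9, -4), major axis horizontal; a² = 225, b² = 144.
c² = a² - b² = 81, so c = 9.
e = c/a = 9/15 = 3/5.

e = 3/5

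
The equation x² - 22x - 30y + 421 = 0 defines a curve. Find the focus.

(11, 35/2)

Only x is squared. Complete the square in x: (x - 11)² = 30(y - 10).
Vertex (11, 10); 4p = 30 so p = 15/2. Opens up.
Focus is p units from the vertex along the axis: (h, k + p).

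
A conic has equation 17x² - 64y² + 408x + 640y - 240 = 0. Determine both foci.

(-21, 5) and (-3, 5)

17(x² + 24x) -64(y² - 10y) = 240
Complete the square in x and y: 17(x + 12)² -64(y - 5)² = 240 + 2448 - 1600 = 1088
Dividing both sides by 1088: (x + 12)²/64 - (y - 5)²/17 = 1
Hyperbola, center (-12, 5), transverse axis horizontal; a² = 64, b² = 17.
c² = a² + b² = 64 + 17 = 81, so c = 9.
Foci lie on the horizontal axis through the center: (h ± c, k).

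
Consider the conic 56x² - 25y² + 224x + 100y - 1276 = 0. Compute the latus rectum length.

Rearranging, 56(x² + 4x) -25(y² - 4y) = 1276.
Complete the square in x and y: 56(x + 2)² -25(y - 2)² = 1276 + 224 - 100 = 1400
Divide through by 1400 to get (x + 2)²/25 - (y - 2)²/56 = 1.
Hyperbola, center (-2, 2), transverse axis horizontal; a² = 25, b² = 56.
Latus rectum length = 2b²/a = 2·56/5 = 112/5.

112/5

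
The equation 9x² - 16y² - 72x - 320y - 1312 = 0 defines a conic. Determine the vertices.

Rearranging, 9(x² - 8x) -16(y² + 20y) = 1312.
Complete the square: 9(x - 4)² -16(y + 10)² = 1312 + 144 - 1600 = -144
Dividing both sides by -144: (y + 10)²/9 - (x - 4)²/16 = 1
Hyperbola, center (4, -10), transverse axis vertical; a² = 9, b² = 16.
a = 3. Vertices at (h, k ± a).

(4, -13) and (4, -7)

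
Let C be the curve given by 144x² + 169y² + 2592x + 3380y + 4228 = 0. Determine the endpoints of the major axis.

(-22, -10) and (4, -10)

Rearranging, 144(x² + 18x) + 169(y² + 20y) = -4228.
144(x + 9)² + 169(y + 10)² = -4228 + 11664 + 16900 = 24336
Divide through by 24336 to get (x + 9)²/169 + (y + 10)²/144 = 1.
Ellipse, center (-9, -10), major axis horizontal; a² = 169, b² = 144.
a = 13. Vertices at (h ± a, k).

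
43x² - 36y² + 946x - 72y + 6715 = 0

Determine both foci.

(-11, -1 - √79) and (-11, -1 + √79)

Group the x- and y-terms: 43(x² + 22x) -36(y² + 2y) = -6715
Complete the square: 43(x + 11)² -36(y + 1)² = -6715 + 5203 - 36 = -1548
Divide through by -1548 to get (y + 1)²/43 - (x + 11)²/36 = 1.
Hyperbola, center (-11, -1), transverse axis vertical; a² = 43, b² = 36.
c² = a² + b² = 43 + 36 = 79, so c = √79.
Foci lie on the vertical axis through the center: (h, k ± c).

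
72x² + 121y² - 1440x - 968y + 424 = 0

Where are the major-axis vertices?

Rearranging, 72(x² - 20x) + 121(y² - 8y) = -424.
Complete the square: 72(x - 10)² + 121(y - 4)² = -424 + 7200 + 1936 = 8712
Divide through by 8712 to get (x - 10)²/121 + (y - 4)²/72 = 1.
Ellipse, center (10, 4), major axis horizontal; a² = 121, b² = 72.
a = 11. Vertices at (h ± a, k).

(-1, 4) and (21, 4)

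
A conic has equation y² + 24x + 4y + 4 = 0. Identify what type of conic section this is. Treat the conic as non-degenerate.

parabola

No xy term. Coefficients of x² and y² are A = 0, C = 1.
Exactly one squared variable ⇒ parabola.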